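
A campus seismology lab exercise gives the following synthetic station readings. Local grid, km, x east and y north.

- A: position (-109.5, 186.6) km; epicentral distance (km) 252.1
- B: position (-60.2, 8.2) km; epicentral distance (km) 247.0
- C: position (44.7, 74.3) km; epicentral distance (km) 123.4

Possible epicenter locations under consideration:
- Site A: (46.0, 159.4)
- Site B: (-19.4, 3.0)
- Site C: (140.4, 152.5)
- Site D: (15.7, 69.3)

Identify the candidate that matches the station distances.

Site C

For each candidate, compare |candidate − station| to the reported distance:
Site A: residuals A 94.2, B 62.2, C 38.3 → max 94.2 km
Site B: residuals A 47.6, B 205.9, C 27.5 → max 205.9 km
Site C: residuals A 0.1, B 0.1, C 0.2 → max 0.2 km
Site D: residuals A 80.5, B 149.6, C 94.0 → max 149.6 km
Only Site C has all residuals ≈ 0.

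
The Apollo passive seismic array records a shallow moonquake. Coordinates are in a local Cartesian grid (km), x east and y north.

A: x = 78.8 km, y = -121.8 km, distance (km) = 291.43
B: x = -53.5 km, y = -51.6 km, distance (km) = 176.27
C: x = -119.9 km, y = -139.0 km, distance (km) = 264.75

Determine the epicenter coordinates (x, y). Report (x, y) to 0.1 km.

Circle about each station: (x − 78.8)² + (y + 121.8)² = 291.43²; (x + 53.5)² + (y + 51.6)² = 176.27²; (x + 119.9)² + (y + 139.0)² = 264.75².
Subtracting the A equation from the B and C equations removes the quadratic terms:
-264.6 x + 140.4 y = 38340.46
-397.4 x − 34.4 y = 27491.21
Solving the 2×2 system: x ≈ -79.8, y ≈ 122.7 km.
Check against A (with the unrounded x, y): √((x − 78.8)²+(y + 121.8)²) = 291.43 ≈ 291.43 km. ✓

-79.8 km east, 122.7 km north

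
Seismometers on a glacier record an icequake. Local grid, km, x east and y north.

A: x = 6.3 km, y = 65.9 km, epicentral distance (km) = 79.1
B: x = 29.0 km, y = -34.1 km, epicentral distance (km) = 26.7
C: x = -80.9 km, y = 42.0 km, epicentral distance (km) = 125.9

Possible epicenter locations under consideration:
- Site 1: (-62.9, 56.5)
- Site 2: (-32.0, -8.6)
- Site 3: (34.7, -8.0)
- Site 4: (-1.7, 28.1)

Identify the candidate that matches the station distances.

Site 3

For each candidate, compare |candidate − station| to the reported distance:
Site 1: residuals A 9.3, B 102.4, C 102.8 → max 102.8 km
Site 2: residuals A 4.7, B 39.4, C 55.5 → max 55.5 km
Site 3: residuals A 0.1, B 0.0, C 0.0 → max 0.1 km
Site 4: residuals A 40.5, B 42.7, C 45.5 → max 45.5 km
Only Site 3 has all residuals ≈ 0.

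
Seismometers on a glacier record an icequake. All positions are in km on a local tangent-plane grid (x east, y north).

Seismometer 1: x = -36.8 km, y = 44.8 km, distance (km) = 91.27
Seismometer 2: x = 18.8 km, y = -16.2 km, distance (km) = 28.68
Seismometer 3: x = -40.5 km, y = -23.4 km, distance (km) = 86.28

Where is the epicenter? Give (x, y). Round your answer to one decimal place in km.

42.6 km east, -0.2 km north

Circle about each station: (x + 36.8)² + (y − 44.8)² = 91.27²; (x − 18.8)² + (y + 16.2)² = 28.68²; (x + 40.5)² + (y + 23.4)² = 86.28².
Subtracting pairs of circle equations eliminates x²+y² and gives linear equations (the radical axes):
111.2 x − 122.0 y = 4762.27
-7.4 x − 136.4 y = -287.50
Solving the 2×2 system: x ≈ 42.6, y ≈ -0.2 km.
Check against Seismometer 1 (with the unrounded x, y): √((x + 36.8)²+(y − 44.8)²) = 91.27 ≈ 91.27 km. ✓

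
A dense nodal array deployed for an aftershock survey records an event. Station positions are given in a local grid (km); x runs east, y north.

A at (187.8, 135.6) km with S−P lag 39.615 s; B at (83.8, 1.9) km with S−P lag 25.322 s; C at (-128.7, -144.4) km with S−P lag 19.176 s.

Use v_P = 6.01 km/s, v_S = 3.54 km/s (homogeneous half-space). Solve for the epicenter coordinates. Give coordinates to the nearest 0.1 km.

(-133.5, 20.7)

Distance from S−P lag: d = Δt · v_P v_S / (v_P − v_S) = Δt · (6.01·3.54)/(6.01−3.54) ≈ 8.6135·Δt.
So d_A = 341.22, d_B = 218.11, d_C = 165.17 km.
Circle about each station: (x − 187.8)² + (y − 135.6)² = 341.22²; (x − 83.8)² + (y − 1.9)² = 218.11²; (x + 128.7)² + (y + 144.4)² = 165.17².
Subtracting pairs of circle equations eliminates x²+y² and gives linear equations (the radical axes):
-208.0 x − 267.4 y = 22228.97
-633.0 x − 560.0 y = 72908.81
Solving the 2×2 system: x ≈ -133.5, y ≈ 20.7 km.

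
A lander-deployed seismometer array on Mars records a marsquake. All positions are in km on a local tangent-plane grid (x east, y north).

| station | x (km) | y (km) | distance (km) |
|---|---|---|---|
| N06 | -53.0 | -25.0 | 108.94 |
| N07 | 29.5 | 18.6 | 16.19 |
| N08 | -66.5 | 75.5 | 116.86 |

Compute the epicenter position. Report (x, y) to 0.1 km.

41.1 km east, 29.9 km north

Circle about each station: (x + 53.0)² + (y + 25.0)² = 108.94²; (x − 29.5)² + (y − 18.6)² = 16.19²; (x + 66.5)² + (y − 75.5)² = 116.86².
Subtracting the N06 equation from the N07 and N08 equations removes the quadratic terms:
165.0 x + 87.2 y = 9388.02
-27.0 x + 201.0 y = 4900.16
Solving the 2×2 system: x ≈ 41.1, y ≈ 29.9 km.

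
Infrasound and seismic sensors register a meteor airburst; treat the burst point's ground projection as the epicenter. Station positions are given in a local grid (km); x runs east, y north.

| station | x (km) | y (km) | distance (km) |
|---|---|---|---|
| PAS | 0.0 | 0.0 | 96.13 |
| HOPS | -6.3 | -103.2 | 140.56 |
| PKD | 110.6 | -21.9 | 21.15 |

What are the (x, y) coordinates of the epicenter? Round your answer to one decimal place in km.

Circle about each station: x² + y² = 96.13²; (x + 6.3)² + (y + 103.2)² = 140.56²; (x − 110.6)² + (y + 21.9)² = 21.15².
Subtracting pairs of circle equations eliminates x²+y² and gives linear equations (the radical axes):
-12.6 x − 206.4 y = 173.79
221.2 x − 43.8 y = 21505.62
Solving the 2×2 system: x ≈ 95.9, y ≈ -6.7 km.
Check against PAS (with the unrounded x, y): √(x²+y²) = 96.13 ≈ 96.13 km. ✓

(95.9, -6.7)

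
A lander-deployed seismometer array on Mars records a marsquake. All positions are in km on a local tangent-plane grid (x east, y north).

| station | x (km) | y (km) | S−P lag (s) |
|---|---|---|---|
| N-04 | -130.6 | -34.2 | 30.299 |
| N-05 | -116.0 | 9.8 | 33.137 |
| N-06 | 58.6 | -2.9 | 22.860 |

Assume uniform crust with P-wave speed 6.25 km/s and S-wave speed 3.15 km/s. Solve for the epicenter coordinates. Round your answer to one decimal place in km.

27.0 km east, -144.6 km north

Distance from S−P lag: d = Δt · v_P v_S / (v_P − v_S) = Δt · (6.25·3.15)/(6.25−3.15) ≈ 6.3508·Δt.
So d_N-04 = 192.42, d_N-05 = 210.45, d_N-06 = 145.18 km.
Circle about each station: (x + 130.6)² + (y + 34.2)² = 192.42²; (x + 116.0)² + (y − 9.8)² = 210.45²; (x − 58.6)² + (y + 2.9)² = 145.18².
Subtracting pairs of circle equations eliminates x²+y² and gives linear equations (the radical axes):
29.2 x + 88.0 y = -11937.71
378.4 x + 62.6 y = 1164.59
Solving the 2×2 system: x ≈ 27.0, y ≈ -144.6 km.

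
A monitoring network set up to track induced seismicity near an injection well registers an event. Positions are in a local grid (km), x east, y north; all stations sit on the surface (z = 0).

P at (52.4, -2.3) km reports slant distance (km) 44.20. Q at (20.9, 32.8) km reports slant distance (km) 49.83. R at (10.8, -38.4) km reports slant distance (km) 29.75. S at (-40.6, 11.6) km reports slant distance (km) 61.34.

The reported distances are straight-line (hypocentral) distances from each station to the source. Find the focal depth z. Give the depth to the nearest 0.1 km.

depth ≈ 16.3 km

Each station gives a sphere (x−x_i)² + (y−y_i)² + z² = d_i² (stations at z=0).
Subtracting the P sphere from Q and R: z² cancels, leaving linear equations in x and y:
-63.0 x + 70.2 y = -1767.79
-83.2 x − 72.2 y = -91.27
Solving: x ≈ 12.902, y ≈ -13.603 km (keep extra digits for the depth step; rounded: 12.9, -13.6).
Then from the P sphere: z² = 44.20² − (x − 52.4)² − (y + 2.3)² with x = 12.902, y = -13.603, so z ≈ 16.303 ≈ 16.3 km.
Check against S (with the unrounded solution): distance 61.35 ≈ 61.34 km. ✓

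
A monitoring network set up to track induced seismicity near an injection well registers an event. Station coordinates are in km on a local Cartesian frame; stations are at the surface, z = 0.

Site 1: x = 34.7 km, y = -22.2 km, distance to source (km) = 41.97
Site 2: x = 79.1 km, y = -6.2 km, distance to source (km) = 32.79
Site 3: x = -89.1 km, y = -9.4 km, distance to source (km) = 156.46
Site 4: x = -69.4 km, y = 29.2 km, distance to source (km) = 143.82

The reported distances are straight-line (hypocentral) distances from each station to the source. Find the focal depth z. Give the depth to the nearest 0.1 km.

z ≈ 28.3 km

Each station gives a sphere (x−x_i)² + (y−y_i)² + z² = d_i² (stations at z=0).
Subtracting the Site 1 sphere from Site 2 and Site 3: z² cancels, leaving linear equations in x and y:
88.8 x + 32.0 y = 5284.62
-247.6 x + 25.6 y = -16388.01
Solving: x ≈ 64.699, y ≈ -14.396 km (keep extra digits for the depth step; rounded: 64.7, -14.4).
Then from the Site 1 sphere: z² = 41.97² − (x − 34.7)² − (y + 22.2)² with x = 64.699, y = -14.396, so z ≈ 28.296 ≈ 28.3 km.
Check against Site 4 (with the unrounded solution): distance 143.82 ≈ 143.82 km. ✓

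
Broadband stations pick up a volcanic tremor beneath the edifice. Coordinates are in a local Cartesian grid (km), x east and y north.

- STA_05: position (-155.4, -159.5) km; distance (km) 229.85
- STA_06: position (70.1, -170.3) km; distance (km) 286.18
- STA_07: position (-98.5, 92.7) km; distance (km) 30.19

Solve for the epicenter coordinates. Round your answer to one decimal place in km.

Circle about each station: (x + 155.4)² + (y + 159.5)² = 229.85²; (x − 70.1)² + (y + 170.3)² = 286.18²; (x + 98.5)² + (y − 92.7)² = 30.19².
Subtracting pairs of circle equations eliminates x²+y² and gives linear equations (the radical axes):
451.0 x − 21.6 y = -44741.28
113.8 x + 504.4 y = 20625.72
Solving the 2×2 system: x ≈ -96.2, y ≈ 62.6 km.

(-96.2, 62.6)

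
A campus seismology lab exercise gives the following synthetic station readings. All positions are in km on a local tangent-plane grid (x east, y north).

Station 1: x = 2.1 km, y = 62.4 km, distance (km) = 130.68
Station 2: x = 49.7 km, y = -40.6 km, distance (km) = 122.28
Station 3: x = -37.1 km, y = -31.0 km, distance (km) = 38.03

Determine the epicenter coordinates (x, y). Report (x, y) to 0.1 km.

Circle about each station: (x − 2.1)² + (y − 62.4)² = 130.68²; (x − 49.7)² + (y + 40.6)² = 122.28²; (x + 37.1)² + (y + 31.0)² = 38.03².
Subtracting pairs of circle equations eliminates x²+y² and gives linear equations (the radical axes):
95.2 x − 206.0 y = 2345.14
-78.4 x − 186.8 y = 14070.22
Solving the 2×2 system: x ≈ -72.5, y ≈ -44.9 km.

x ≈ -72.5 km, y ≈ -44.9 km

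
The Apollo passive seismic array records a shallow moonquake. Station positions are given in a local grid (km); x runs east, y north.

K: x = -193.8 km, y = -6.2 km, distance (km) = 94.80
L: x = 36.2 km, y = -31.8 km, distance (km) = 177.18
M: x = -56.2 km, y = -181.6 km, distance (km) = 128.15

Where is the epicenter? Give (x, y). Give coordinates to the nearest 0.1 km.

x ≈ -134.3 km, y ≈ -80.0 km

Circle about each station: (x + 193.8)² + (y + 6.2)² = 94.80²; (x − 36.2)² + (y + 31.8)² = 177.18²; (x + 56.2)² + (y + 181.6)² = 128.15².
Subtracting the K equation from the L and M equations removes the quadratic terms:
460.0 x − 51.2 y = -57680.91
275.2 x − 350.8 y = -8895.26
Solving the 2×2 system: x ≈ -134.3, y ≈ -80.0 km.
Check against K (with the unrounded x, y): √((x + 193.8)²+(y + 6.2)²) = 94.80 ≈ 94.80 km. ✓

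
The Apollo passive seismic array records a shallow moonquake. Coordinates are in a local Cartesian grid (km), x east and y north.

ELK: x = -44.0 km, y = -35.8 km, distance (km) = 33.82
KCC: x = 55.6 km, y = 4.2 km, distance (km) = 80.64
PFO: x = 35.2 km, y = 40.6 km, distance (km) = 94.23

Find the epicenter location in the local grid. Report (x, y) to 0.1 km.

x ≈ -10.7 km, y ≈ -41.7 km

Circle about each station: (x + 44.0)² + (y + 35.8)² = 33.82²; (x − 55.6)² + (y − 4.2)² = 80.64²; (x − 35.2)² + (y − 40.6)² = 94.23².
Subtracting pairs of circle equations eliminates x²+y² and gives linear equations (the radical axes):
199.2 x + 80.0 y = -5467.66
158.4 x + 152.8 y = -8065.74
Solving the 2×2 system: x ≈ -10.7, y ≈ -41.7 km.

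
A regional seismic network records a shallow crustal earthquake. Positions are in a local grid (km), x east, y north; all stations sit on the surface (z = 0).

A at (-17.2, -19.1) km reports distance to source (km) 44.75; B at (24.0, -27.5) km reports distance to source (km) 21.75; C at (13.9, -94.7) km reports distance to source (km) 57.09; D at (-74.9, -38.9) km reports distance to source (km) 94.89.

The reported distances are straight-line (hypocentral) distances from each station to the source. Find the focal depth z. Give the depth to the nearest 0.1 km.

z ≈ 16.7 km

Each station gives a sphere (x−x_i)² + (y−y_i)² + z² = d_i² (stations at z=0).
Subtracting the A sphere from B and C: z² cancels, leaving linear equations in x and y:
82.4 x − 16.8 y = 2201.10
62.2 x − 151.2 y = 7243.94
Solving: x ≈ 18.496, y ≈ -40.301 km (keep extra digits for the depth step; rounded: 18.5, -40.3).
Then from the A sphere: z² = 44.75² − (x + 17.2)² − (y + 19.1)² with x = 18.496, y = -40.301, so z ≈ 16.700 ≈ 16.7 km.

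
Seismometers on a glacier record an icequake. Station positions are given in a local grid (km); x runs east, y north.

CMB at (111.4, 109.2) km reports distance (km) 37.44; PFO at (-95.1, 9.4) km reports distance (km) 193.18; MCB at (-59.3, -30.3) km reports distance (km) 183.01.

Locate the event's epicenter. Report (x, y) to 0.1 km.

82.5 km east, 85.4 km north

Circle about each station: (x − 111.4)² + (y − 109.2)² = 37.44²; (x + 95.1)² + (y − 9.4)² = 193.18²; (x + 59.3)² + (y + 30.3)² = 183.01².
Subtracting the CMB equation from the PFO and MCB equations removes the quadratic terms:
-413.0 x − 199.6 y = -51118.99
-341.4 x − 279.0 y = -51990.93
Solving the 2×2 system: x ≈ 82.5, y ≈ 85.4 km.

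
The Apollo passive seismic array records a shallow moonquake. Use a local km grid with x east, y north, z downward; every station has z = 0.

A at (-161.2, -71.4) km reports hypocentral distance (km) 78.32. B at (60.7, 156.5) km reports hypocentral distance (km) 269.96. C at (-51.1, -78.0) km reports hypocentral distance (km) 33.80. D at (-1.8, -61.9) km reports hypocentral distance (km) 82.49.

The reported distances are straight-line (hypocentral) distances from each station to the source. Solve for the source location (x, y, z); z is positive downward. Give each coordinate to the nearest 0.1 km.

(-83.3, -71.7, 8.1)

Each station gives a sphere (x−x_i)² + (y−y_i)² + z² = d_i² (stations at z=0).
Subtracting the A sphere from B and C: z² cancels, leaving linear equations in x and y:
443.8 x + 455.8 y = -69651.04
220.2 x − 13.2 y = -17396.61
Solving: x ≈ -83.302, y ≈ -71.702 km (keep extra digits for the depth step; rounded: -83.3, -71.7).
Then from the A sphere: z² = 78.32² − (x + 161.2)² − (y + 71.4)² with x = -83.302, y = -71.702, so z ≈ 8.114 ≈ 8.1 km.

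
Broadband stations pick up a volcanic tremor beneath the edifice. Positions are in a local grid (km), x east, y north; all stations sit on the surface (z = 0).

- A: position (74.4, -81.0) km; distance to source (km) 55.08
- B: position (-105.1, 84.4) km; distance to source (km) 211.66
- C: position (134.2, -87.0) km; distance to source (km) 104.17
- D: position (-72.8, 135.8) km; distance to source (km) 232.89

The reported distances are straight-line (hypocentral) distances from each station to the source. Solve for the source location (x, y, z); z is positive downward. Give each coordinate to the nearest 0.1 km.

(41.0, -63.4, 40.1)

Each station gives a sphere (x−x_i)² + (y−y_i)² + z² = d_i² (stations at z=0).
Subtracting the A sphere from B and C: z² cancels, leaving linear equations in x and y:
-359.0 x + 330.8 y = -35693.14
119.6 x − 12.0 y = 5664.70
Solving: x ≈ 41.002, y ≈ -63.402 km (keep extra digits for the depth step; rounded: 41.0, -63.4).
Then from the A sphere: z² = 55.08² − (x − 74.4)² − (y + 81.0)² with x = 41.002, y = -63.402, so z ≈ 40.108 ≈ 40.1 km.
Check against D (with the unrounded solution): distance 232.90 ≈ 232.89 km. ✓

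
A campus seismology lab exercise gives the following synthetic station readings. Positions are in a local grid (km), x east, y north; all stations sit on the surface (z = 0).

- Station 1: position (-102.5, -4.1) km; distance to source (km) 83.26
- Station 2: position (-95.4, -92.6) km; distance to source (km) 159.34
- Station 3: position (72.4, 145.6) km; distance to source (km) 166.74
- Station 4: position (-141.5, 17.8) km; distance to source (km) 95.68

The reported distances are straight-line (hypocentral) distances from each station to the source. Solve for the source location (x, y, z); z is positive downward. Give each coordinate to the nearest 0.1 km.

Each station gives a sphere (x−x_i)² + (y−y_i)² + z² = d_i² (stations at z=0).
Subtracting the Station 1 sphere from Station 2 and Station 3: z² cancels, leaving linear equations in x and y:
14.2 x − 177.0 y = -11304.15
349.8 x + 299.4 y = -4951.94
Solving: x ≈ -64.398, y ≈ 58.699 km (keep extra digits for the depth step; rounded: -64.4, 58.7).
Then from the Station 1 sphere: z² = 83.26² − (x + 102.5)² − (y + 4.1)² with x = -64.398, y = 58.699, so z ≈ 39.201 ≈ 39.2 km.

x ≈ -64.4 km, y ≈ 58.7 km, depth ≈ 39.2 km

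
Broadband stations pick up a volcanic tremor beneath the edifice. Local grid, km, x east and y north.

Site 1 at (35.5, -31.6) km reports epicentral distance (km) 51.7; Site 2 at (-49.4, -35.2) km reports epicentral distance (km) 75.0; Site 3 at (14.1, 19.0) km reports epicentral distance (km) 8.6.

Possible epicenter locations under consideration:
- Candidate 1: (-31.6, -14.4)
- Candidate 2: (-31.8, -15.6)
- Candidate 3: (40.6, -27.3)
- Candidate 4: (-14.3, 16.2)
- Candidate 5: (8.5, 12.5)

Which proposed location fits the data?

Candidate 5

For each candidate, compare |candidate − station| to the reported distance:
Candidate 1: residuals Site 1 17.6, Site 2 47.6, Site 3 48.0 → max 48.0 km
Candidate 2: residuals Site 1 17.5, Site 2 48.7, Site 3 48.9 → max 48.9 km
Candidate 3: residuals Site 1 45.0, Site 2 15.3, Site 3 44.7 → max 45.0 km
Candidate 4: residuals Site 1 17.3, Site 2 12.8, Site 3 19.9 → max 19.9 km
Candidate 5: residuals Site 1 0.0, Site 2 0.0, Site 3 0.0 → max 0.0 km
Only Candidate 5 has all residuals ≈ 0.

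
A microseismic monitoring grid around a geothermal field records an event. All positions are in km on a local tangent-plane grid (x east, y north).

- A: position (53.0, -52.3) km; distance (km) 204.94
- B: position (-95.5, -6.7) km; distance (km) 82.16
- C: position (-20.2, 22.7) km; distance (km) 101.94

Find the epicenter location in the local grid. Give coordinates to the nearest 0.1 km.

Circle about each station: (x − 53.0)² + (y + 52.3)² = 204.94²; (x + 95.5)² + (y + 6.7)² = 82.16²; (x + 20.2)² + (y − 22.7)² = 101.94².
Subtracting pairs of circle equations eliminates x²+y² and gives linear equations (the radical axes):
-297.0 x + 91.2 y = 38870.99
-146.4 x + 150.0 y = 26987.68
Solving the 2×2 system: x ≈ -108.0, y ≈ 74.5 km.

-108.0 km east, 74.5 km north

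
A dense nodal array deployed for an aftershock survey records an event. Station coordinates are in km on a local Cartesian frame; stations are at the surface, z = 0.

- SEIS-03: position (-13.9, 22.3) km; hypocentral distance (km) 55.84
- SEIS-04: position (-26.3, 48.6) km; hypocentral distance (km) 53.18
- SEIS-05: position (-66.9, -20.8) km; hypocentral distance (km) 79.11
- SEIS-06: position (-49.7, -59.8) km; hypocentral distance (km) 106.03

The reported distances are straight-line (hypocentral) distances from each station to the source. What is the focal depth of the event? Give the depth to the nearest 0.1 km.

49.7 km

Each station gives a sphere (x−x_i)² + (y−y_i)² + z² = d_i² (stations at z=0).
Subtracting the SEIS-03 sphere from SEIS-04 and SEIS-05: z² cancels, leaving linear equations in x and y:
-24.8 x + 52.6 y = 2653.14
-106.0 x − 86.2 y = 1077.46
Solving: x ≈ -36.998, y ≈ 32.996 km (keep extra digits for the depth step; rounded: -37.0, 33.0).
Then from the SEIS-03 sphere: z² = 55.84² − (x + 13.9)² − (y − 22.3)² with x = -36.998, y = 32.996, so z ≈ 49.701 ≈ 49.7 km.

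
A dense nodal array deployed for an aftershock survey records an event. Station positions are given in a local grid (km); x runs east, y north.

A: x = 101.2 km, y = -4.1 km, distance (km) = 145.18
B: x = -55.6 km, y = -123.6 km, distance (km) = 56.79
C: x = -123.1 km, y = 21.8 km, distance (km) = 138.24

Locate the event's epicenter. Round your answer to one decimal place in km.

Circle about each station: (x − 101.2)² + (y + 4.1)² = 145.18²; (x + 55.6)² + (y + 123.6)² = 56.79²; (x + 123.1)² + (y − 21.8)² = 138.24².
Subtracting pairs of circle equations eliminates x²+y² and gives linear equations (the radical axes):
-313.6 x − 239.0 y = 25962.20
-448.6 x + 51.8 y = 7337.53
Solving the 2×2 system: x ≈ -25.1, y ≈ -75.7 km.

x ≈ -25.1 km, y ≈ -75.7 km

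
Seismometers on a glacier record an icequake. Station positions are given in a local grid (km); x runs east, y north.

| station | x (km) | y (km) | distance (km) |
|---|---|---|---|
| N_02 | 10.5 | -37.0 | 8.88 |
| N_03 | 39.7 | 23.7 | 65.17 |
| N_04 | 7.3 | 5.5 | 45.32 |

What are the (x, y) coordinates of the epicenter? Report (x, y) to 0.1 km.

19.3 km east, -38.2 km north

Circle about each station: (x − 10.5)² + (y + 37.0)² = 8.88²; (x − 39.7)² + (y − 23.7)² = 65.17²; (x − 7.3)² + (y − 5.5)² = 45.32².
Subtracting pairs of circle equations eliminates x²+y² and gives linear equations (the radical axes):
58.4 x + 121.4 y = -3509.74
-6.4 x + 85.0 y = -3370.76
Solving the 2×2 system: x ≈ 19.3, y ≈ -38.2 km.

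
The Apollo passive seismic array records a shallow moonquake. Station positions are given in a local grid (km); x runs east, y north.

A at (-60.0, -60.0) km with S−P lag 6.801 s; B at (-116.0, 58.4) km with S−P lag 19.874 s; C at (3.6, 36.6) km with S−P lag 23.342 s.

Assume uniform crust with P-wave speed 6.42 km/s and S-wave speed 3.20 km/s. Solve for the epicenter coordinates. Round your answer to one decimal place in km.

Distance from S−P lag: d = Δt · v_P v_S / (v_P − v_S) = Δt · (6.42·3.20)/(6.42−3.20) ≈ 6.3801·Δt.
So d_A = 43.39, d_B = 126.80, d_C = 148.92 km.
Circle about each station: (x + 60.0)² + (y + 60.0)² = 43.39²; (x + 116.0)² + (y − 58.4)² = 126.80²; (x − 3.6)² + (y − 36.6)² = 148.92².
Subtracting the A equation from the B and C equations removes the quadratic terms:
-112.0 x + 236.8 y = -4528.99
127.2 x + 193.2 y = -26141.95
Solving the 2×2 system: x ≈ -102.7, y ≈ -67.7 km.

-102.7 km east, -67.7 km north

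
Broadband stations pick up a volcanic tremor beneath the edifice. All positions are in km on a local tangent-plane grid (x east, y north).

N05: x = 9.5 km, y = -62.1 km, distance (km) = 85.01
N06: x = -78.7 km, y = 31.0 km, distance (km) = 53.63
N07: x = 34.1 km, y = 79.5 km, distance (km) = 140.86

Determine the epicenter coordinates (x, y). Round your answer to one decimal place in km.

x ≈ -64.8 km, y ≈ -20.8 km

Circle about each station: (x − 9.5)² + (y + 62.1)² = 85.01²; (x + 78.7)² + (y − 31.0)² = 53.63²; (x − 34.1)² + (y − 79.5)² = 140.86².
Subtracting pairs of circle equations eliminates x²+y² and gives linear equations (the radical axes):
-176.4 x + 186.2 y = 7558.55
49.2 x + 283.2 y = -9078.44
Solving the 2×2 system: x ≈ -64.8, y ≈ -20.8 km.
Check against N05 (with the unrounded x, y): √((x − 9.5)²+(y + 62.1)²) = 85.01 ≈ 85.01 km. ✓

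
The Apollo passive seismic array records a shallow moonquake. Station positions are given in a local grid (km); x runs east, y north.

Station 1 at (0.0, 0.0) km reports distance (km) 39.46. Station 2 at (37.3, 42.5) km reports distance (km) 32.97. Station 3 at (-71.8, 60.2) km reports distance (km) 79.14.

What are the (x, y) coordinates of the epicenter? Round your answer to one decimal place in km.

(4.5, 39.2)

Circle about each station: x² + y² = 39.46²; (x − 37.3)² + (y − 42.5)² = 32.97²; (x + 71.8)² + (y − 60.2)² = 79.14².
Subtracting the Station 1 equation from the Station 2 and Station 3 equations removes the quadratic terms:
74.6 x + 85.0 y = 3667.61
-143.6 x + 120.4 y = 4073.23
Solving the 2×2 system: x ≈ 4.5, y ≈ 39.2 km.
Check against Station 1 (with the unrounded x, y): √(x²+y²) = 39.46 ≈ 39.46 km. ✓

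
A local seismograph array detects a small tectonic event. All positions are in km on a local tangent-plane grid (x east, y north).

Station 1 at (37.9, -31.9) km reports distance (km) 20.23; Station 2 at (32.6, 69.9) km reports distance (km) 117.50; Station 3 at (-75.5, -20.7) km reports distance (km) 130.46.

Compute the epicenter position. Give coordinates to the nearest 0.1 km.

(52.5, -45.9)

Circle about each station: (x − 37.9)² + (y + 31.9)² = 20.23²; (x − 32.6)² + (y − 69.9)² = 117.50²; (x + 75.5)² + (y + 20.7)² = 130.46².
Subtracting the Station 1 equation from the Station 2 and Station 3 equations removes the quadratic terms:
-10.6 x + 203.6 y = -9902.25
-226.8 x + 22.4 y = -12935.84
Solving the 2×2 system: x ≈ 52.5, y ≈ -45.9 km.
Check against Station 1 (with the unrounded x, y): √((x − 37.9)²+(y + 31.9)²) = 20.23 ≈ 20.23 km. ✓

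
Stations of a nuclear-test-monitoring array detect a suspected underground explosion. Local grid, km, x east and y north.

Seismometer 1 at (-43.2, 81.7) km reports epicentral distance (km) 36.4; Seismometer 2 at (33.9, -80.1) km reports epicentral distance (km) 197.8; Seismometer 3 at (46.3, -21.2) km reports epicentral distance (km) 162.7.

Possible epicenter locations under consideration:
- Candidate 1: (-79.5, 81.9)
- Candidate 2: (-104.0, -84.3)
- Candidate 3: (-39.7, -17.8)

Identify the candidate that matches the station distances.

Candidate 1

For each candidate, compare |candidate − station| to the reported distance:
Candidate 1: residuals Seismometer 1 0.1, Seismometer 2 0.1, Seismometer 3 0.0 → max 0.1 km
Candidate 2: residuals Seismometer 1 140.4, Seismometer 2 59.8, Seismometer 3 0.3 → max 140.4 km
Candidate 3: residuals Seismometer 1 63.2, Seismometer 2 101.4, Seismometer 3 76.6 → max 101.4 km
Only Candidate 1 has all residuals ≈ 0.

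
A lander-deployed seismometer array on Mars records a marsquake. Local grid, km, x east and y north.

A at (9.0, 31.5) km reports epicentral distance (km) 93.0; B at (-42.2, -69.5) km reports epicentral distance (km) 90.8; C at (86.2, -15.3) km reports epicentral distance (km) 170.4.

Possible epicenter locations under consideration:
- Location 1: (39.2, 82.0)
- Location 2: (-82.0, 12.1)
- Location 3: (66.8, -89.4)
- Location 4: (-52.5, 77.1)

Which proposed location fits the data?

Location 2

For each candidate, compare |candidate − station| to the reported distance:
Location 1: residuals A 34.2, B 81.2, C 62.3 → max 81.2 km
Location 2: residuals A 0.0, B 0.0, C 0.0 → max 0.0 km
Location 3: residuals A 41.0, B 20.0, C 93.8 → max 93.8 km
Location 4: residuals A 16.4, B 56.2, C 3.7 → max 56.2 km
Only Location 2 has all residuals ≈ 0.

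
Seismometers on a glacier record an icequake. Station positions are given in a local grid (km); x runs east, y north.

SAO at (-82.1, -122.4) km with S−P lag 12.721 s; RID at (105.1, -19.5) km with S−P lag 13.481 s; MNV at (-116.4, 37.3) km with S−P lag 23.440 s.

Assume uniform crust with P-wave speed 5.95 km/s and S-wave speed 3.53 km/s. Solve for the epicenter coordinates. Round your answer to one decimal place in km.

(27.2, -106.8)

Distance from S−P lag: d = Δt · v_P v_S / (v_P − v_S) = Δt · (5.95·3.53)/(5.95−3.53) ≈ 8.6791·Δt.
So d_SAO = 110.41, d_RID = 117.00, d_MNV = 203.44 km.
Circle about each station: (x + 82.1)² + (y + 122.4)² = 110.41²; (x − 105.1)² + (y + 19.5)² = 117.00²; (x + 116.4)² + (y − 37.3)² = 203.44².
Subtracting pairs of circle equations eliminates x²+y² and gives linear equations (the radical axes):
374.4 x + 205.8 y = -11794.54
-68.6 x + 319.4 y = -35979.39
Solving the 2×2 system: x ≈ 27.2, y ≈ -106.8 km.
Check against SAO (with the unrounded x, y): √((x + 82.1)²+(y + 122.4)²) = 110.41 ≈ 110.41 km. ✓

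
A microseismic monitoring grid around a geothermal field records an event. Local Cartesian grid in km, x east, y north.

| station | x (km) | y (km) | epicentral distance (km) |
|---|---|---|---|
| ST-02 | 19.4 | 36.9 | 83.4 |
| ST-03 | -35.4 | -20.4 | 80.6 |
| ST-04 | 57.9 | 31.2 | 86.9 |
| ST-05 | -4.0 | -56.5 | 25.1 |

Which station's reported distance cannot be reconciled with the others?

Solve using three stations at a time. Using ST-02, ST-04, ST-05 (subtract circle equations pairwise → linear system) gives (x, y) ≈ (19.0, -46.5).
Distances from that point to each station vs reported:
  ST-02: calculated 83.4 vs reported 83.4 → residual 0.0 km
  ST-03: calculated 60.3 vs reported 80.6 → residual 20.3 km
  ST-04: calculated 86.9 vs reported 86.9 → residual 0.0 km
  ST-05: calculated 25.1 vs reported 25.1 → residual 0.0 km
ST-02, ST-04, ST-05 are mutually consistent (residuals ≈ 0); ST-03 is off by 20.3 km.

ST-03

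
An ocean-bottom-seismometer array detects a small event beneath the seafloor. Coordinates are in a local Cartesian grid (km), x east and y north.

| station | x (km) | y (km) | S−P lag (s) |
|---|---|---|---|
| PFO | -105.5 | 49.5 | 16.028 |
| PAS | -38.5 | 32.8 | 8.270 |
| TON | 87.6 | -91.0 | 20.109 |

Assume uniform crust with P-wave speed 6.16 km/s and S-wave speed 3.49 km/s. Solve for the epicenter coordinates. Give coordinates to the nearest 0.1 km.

Distance from S−P lag: d = Δt · v_P v_S / (v_P − v_S) = Δt · (6.16·3.49)/(6.16−3.49) ≈ 8.0518·Δt.
So d_PFO = 129.05, d_PAS = 66.59, d_TON = 161.91 km.
Circle about each station: (x + 105.5)² + (y − 49.5)² = 129.05²; (x + 38.5)² + (y − 32.8)² = 66.59²; (x − 87.6)² + (y + 91.0)² = 161.91².
Subtracting the PFO equation from the PAS and TON equations removes the quadratic terms:
134.0 x − 33.4 y = 1197.26
386.2 x − 281.0 y = -7186.69
Solving the 2×2 system: x ≈ 23.3, y ≈ 57.6 km.

23.3 km east, 57.6 km north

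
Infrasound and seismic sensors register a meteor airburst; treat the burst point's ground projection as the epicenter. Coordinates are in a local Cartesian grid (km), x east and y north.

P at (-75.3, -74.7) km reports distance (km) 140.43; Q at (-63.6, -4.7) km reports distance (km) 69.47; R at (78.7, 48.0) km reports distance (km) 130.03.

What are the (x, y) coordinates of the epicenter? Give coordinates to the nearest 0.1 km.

Circle about each station: (x + 75.3)² + (y + 74.7)² = 140.43²; (x + 63.6)² + (y + 4.7)² = 69.47²; (x − 78.7)² + (y − 48.0)² = 130.03².
Subtracting the P equation from the Q and R equations removes the quadratic terms:
23.4 x + 140.0 y = 7711.37
308.0 x + 245.4 y = 60.29
Solving the 2×2 system: x ≈ -50.4, y ≈ 63.5 km.
Check against P (with the unrounded x, y): √((x + 75.3)²+(y + 74.7)²) = 140.43 ≈ 140.43 km. ✓

x ≈ -50.4 km, y ≈ 63.5 km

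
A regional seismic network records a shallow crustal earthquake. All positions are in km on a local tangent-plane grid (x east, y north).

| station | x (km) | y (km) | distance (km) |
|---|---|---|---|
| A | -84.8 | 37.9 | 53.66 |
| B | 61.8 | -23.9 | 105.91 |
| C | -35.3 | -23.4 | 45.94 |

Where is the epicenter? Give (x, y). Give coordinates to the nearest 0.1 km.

Circle about each station: (x + 84.8)² + (y − 37.9)² = 53.66²; (x − 61.8)² + (y + 23.9)² = 105.91²; (x + 35.3)² + (y + 23.4)² = 45.94².
Subtracting the A equation from the B and C equations removes the quadratic terms:
293.2 x − 123.6 y = -12574.53
99.0 x − 122.6 y = -6064.89
Solving the 2×2 system: x ≈ -33.4, y ≈ 22.5 km.
Check against A (with the unrounded x, y): √((x + 84.8)²+(y − 37.9)²) = 53.65 ≈ 53.66 km. ✓

-33.4 km east, 22.5 km north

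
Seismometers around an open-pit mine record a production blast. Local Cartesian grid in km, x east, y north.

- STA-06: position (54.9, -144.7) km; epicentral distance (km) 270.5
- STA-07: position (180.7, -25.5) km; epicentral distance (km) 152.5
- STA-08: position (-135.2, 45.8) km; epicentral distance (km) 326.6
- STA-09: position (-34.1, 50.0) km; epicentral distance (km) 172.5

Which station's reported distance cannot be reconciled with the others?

STA-08

Solve using three stations at a time. Using STA-06, STA-07, STA-09 (subtract circle equations pairwise → linear system) gives (x, y) ≈ (125.1, 116.6).
Distances from that point to each station vs reported:
  STA-06: calculated 270.5 vs reported 270.5 → residual 0.0 km
  STA-07: calculated 152.6 vs reported 152.5 → residual 0.1 km
  STA-08: calculated 269.7 vs reported 326.6 → residual 56.9 km
  STA-09: calculated 172.6 vs reported 172.5 → residual 0.1 km
STA-06, STA-07, STA-09 are mutually consistent (residuals ≈ 0); STA-08 is off by 56.9 km.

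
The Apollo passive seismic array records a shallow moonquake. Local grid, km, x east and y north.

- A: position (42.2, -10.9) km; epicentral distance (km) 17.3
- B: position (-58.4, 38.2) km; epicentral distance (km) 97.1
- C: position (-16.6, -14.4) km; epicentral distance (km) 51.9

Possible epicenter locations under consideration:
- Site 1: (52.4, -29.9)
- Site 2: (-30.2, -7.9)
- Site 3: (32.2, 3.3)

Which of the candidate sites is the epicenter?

For each candidate, compare |candidate − station| to the reported distance:
Site 1: residuals A 4.3, B 33.0, C 18.8 → max 33.0 km
Site 2: residuals A 55.2, B 43.1, C 36.8 → max 55.2 km
Site 3: residuals A 0.1, B 0.0, C 0.0 → max 0.1 km
Only Site 3 has all residuals ≈ 0.

Site 3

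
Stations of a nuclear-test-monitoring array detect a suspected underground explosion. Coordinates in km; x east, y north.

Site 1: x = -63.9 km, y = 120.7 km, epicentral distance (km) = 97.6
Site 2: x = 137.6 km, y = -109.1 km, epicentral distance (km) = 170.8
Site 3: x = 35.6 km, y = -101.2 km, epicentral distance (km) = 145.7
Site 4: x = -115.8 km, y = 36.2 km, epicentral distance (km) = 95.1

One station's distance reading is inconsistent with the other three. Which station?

Site 2

Solve using three stations at a time. Using Site 1, Site 3, Site 4 (subtract circle equations pairwise → linear system) gives (x, y) ≈ (-20.8, 33.2).
Distances from that point to each station vs reported:
  Site 1: calculated 97.6 vs reported 97.6 → residual 0.0 km
  Site 2: calculated 212.9 vs reported 170.8 → residual 42.1 km
  Site 3: calculated 145.7 vs reported 145.7 → residual 0.0 km
  Site 4: calculated 95.1 vs reported 95.1 → residual 0.0 km
Site 1, Site 3, Site 4 are mutually consistent (residuals ≈ 0); Site 2 is off by 42.1 km.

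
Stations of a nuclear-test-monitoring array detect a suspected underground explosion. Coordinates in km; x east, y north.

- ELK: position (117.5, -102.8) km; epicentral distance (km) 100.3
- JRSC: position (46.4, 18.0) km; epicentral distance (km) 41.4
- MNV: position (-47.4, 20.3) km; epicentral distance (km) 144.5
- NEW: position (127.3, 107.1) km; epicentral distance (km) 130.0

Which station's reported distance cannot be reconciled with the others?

MNV

Solve using three stations at a time. Using ELK, JRSC, NEW (subtract circle equations pairwise → linear system) gives (x, y) ≈ (75.0, -11.9).
Distances from that point to each station vs reported:
  ELK: calculated 100.3 vs reported 100.3 → residual 0.0 km
  JRSC: calculated 41.4 vs reported 41.4 → residual 0.0 km
  MNV: calculated 126.6 vs reported 144.5 → residual 17.9 km
  NEW: calculated 130.0 vs reported 130.0 → residual 0.0 km
ELK, JRSC, NEW are mutually consistent (residuals ≈ 0); MNV is off by 17.9 km.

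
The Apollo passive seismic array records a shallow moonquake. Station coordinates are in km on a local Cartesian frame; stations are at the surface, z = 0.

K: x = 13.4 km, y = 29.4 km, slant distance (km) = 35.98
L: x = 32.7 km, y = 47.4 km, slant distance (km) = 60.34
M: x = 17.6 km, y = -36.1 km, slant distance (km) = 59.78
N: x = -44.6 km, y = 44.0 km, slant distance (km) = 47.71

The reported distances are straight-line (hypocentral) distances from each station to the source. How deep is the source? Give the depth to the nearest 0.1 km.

Each station gives a sphere (x−x_i)² + (y−y_i)² + z² = d_i² (stations at z=0).
Subtracting the K sphere from L and M: z² cancels, leaving linear equations in x and y:
38.6 x + 36.0 y = -74.23
8.4 x − 131.0 y = -1710.04
Solving: x ≈ -13.302, y ≈ 12.201 km (keep extra digits for the depth step; rounded: -13.3, 12.2).
Then from the K sphere: z² = 35.98² − (x − 13.4)² − (y − 29.4)² with x = -13.302, y = 12.201, so z ≈ 16.904 ≈ 16.9 km.

depth ≈ 16.9 km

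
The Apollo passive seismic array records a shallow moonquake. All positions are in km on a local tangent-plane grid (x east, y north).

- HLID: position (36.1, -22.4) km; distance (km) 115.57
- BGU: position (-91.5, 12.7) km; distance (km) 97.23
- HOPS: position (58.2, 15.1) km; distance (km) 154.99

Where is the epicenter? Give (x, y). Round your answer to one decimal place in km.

-63.8 km east, -80.5 km north

Circle about each station: (x − 36.1)² + (y + 22.4)² = 115.57²; (x + 91.5)² + (y − 12.7)² = 97.23²; (x − 58.2)² + (y − 15.1)² = 154.99².
Subtracting the HLID equation from the BGU and HOPS equations removes the quadratic terms:
-255.2 x + 70.2 y = 10631.32
44.2 x + 75.0 y = -8855.20
Solving the 2×2 system: x ≈ -63.8, y ≈ -80.5 km.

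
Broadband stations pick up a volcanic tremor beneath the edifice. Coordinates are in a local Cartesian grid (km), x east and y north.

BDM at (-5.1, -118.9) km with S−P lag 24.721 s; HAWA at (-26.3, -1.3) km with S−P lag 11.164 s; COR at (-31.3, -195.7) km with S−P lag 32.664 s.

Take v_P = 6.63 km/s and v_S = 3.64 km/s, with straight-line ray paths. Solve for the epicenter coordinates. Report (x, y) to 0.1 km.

Distance from S−P lag: d = Δt · v_P v_S / (v_P − v_S) = Δt · (6.63·3.64)/(6.63−3.64) ≈ 8.0713·Δt.
So d_BDM = 199.53, d_HAWA = 90.11, d_COR = 263.64 km.
Circle about each station: (x + 5.1)² + (y + 118.9)² = 199.53²; (x + 26.3)² + (y + 1.3)² = 90.11²; (x + 31.3)² + (y + 195.7)² = 263.64².
Subtracting the BDM equation from the HAWA and COR equations removes the quadratic terms:
-42.4 x + 235.2 y = 18222.57
-52.4 x − 153.6 y = -4578.87
Solving the 2×2 system: x ≈ -91.4, y ≈ 61.0 km.

x ≈ -91.4 km, y ≈ 61.0 km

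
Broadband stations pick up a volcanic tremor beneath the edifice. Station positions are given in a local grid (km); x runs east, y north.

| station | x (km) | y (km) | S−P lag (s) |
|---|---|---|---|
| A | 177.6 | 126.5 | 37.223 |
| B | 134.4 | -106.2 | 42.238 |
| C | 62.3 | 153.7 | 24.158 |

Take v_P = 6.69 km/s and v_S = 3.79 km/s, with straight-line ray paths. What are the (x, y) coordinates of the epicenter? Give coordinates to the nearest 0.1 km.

x ≈ -147.8 km, y ≈ 132.0 km

Distance from S−P lag: d = Δt · v_P v_S / (v_P − v_S) = Δt · (6.69·3.79)/(6.69−3.79) ≈ 8.7431·Δt.
So d_A = 325.45, d_B = 369.29, d_C = 211.22 km.
Circle about each station: (x − 177.6)² + (y − 126.5)² = 325.45²; (x − 134.4)² + (y + 106.2)² = 369.29²; (x − 62.3)² + (y − 153.7)² = 211.22².
Subtracting the A equation from the B and C equations removes the quadratic terms:
-86.4 x − 465.4 y = -48659.61
-230.6 x + 54.4 y = 41264.78
Solving the 2×2 system: x ≈ -147.8, y ≈ 132.0 km.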